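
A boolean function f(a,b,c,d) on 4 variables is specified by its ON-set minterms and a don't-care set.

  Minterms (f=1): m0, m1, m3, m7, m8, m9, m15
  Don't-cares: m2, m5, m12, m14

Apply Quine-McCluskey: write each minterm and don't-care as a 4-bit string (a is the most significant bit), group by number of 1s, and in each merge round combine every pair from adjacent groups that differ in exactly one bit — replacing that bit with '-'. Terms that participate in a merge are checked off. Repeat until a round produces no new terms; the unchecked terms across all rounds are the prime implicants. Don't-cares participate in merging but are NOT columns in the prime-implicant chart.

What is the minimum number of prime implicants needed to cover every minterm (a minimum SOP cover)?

Round 0: 0000✓ 0001✓ 0010✓ 0011✓ 0101✓ 0111✓ 1000✓ 1001✓ 1100✓ 1110✓ 1111✓
Round 1: -000✓ -001✓ -111 0-01✓ 0-11✓ 00-0✓ 00-1✓ 000-✓ 001-✓ 01-1✓ 1-00 100-✓ 11-0 111-
Round 2: -00- 0--1 00--
PIs = {-00-, -111, 0--1, 00--, 1-00, 11-0, 111-}
Coverage chart:
  m0: -00-,00--
  m1: -00-,0--1,00--
  m3: 0--1,00--
  m7: -111,0--1
  m8: -00-,1-00
  m9: -00- ←essential
  m15: -111,111-
Essential: -00-
Petrick residual → -111, 0--1
Min cover (3 terms): b'c' + bcd + a'd

3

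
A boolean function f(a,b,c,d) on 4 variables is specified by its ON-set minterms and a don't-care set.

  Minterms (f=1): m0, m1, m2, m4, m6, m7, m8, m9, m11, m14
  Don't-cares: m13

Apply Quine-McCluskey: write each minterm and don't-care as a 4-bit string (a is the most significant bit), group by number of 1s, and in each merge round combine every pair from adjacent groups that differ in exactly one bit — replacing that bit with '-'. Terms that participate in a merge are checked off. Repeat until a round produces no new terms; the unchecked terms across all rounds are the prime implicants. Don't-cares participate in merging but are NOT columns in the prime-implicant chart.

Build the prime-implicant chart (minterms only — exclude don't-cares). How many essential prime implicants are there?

size-2^0 implicants → 0000(✓)  0001(✓)  0010(✓)  0100(✓)  0110(✓)  0111(✓)  1000(✓)  1001(✓)  1011(✓)  1101(✓)  1110(✓)
size-2^1 implicants → -000(✓)  -001(✓)  -110  0-00(✓)  0-10(✓)  00-0(✓)  000-(✓)  01-0(✓)  011-  1-01  10-1  100-(✓)
size-2^2 implicants → -00-  0--0
Unchecked terms (primes): -00-, -110, 0--0, 011-, 1-01, 10-1
Minterm coverage:
  m0 ⊆ -00-,0--0
  m1 ⊆ -00- [E]
  m2 ⊆ 0--0 [E]
  m4 ⊆ 0--0 [E]
  m6 ⊆ -110,0--0,011-
  m7 ⊆ 011- [E]
  m8 ⊆ -00- [E]
  m9 ⊆ -00-,1-01,10-1
  m11 ⊆ 10-1 [E]
  m14 ⊆ -110 [E]
E = {-00-, -110, 0--0, 011-, 10-1}

5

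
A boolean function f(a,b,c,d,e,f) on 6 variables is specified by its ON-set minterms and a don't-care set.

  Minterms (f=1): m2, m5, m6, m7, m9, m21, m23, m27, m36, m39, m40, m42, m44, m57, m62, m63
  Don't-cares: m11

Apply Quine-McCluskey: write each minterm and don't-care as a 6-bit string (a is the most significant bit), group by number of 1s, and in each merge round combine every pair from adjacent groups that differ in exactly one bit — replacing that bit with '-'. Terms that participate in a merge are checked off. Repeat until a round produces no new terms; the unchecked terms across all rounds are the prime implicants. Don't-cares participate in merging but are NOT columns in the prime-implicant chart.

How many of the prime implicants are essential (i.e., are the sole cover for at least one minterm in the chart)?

9

size-2^0 implicants → 000010(✓)  000101(✓)  000110(✓)  000111(✓)  001001(✓)  001011(✓)  010101(✓)  010111(✓)  011011(✓)  100100(✓)  100111(✓)  101000(✓)  101010(✓)  101100(✓)  111001  111110(✓)  111111(✓)
size-2^1 implicants → -00111  0-0101(✓)  0-0111(✓)  0-1011  000-10  0001-1(✓)  00011-  0010-1  0101-1(✓)  10-100  101-00  1010-0  11111-
size-2^2 implicants → 0-01-1
Unchecked terms (primes): -00111, 0-01-1, 0-1011, 000-10, 00011-, 0010-1, 10-100, 101-00, 1010-0, 111001, 11111-
Minterm coverage:
  m2 ⊆ 000-10 [E]
  m5 ⊆ 0-01-1 [E]
  m6 ⊆ 000-10,00011-
  m7 ⊆ -00111,0-01-1,00011-
  m9 ⊆ 0010-1 [E]
  m21 ⊆ 0-01-1 [E]
  m23 ⊆ 0-01-1 [E]
  m27 ⊆ 0-1011 [E]
  m36 ⊆ 10-100 [E]
  m39 ⊆ -00111 [E]
  m40 ⊆ 101-00,1010-0
  m42 ⊆ 1010-0 [E]
  m44 ⊆ 10-100,101-00
  m57 ⊆ 111001 [E]
  m62 ⊆ 11111- [E]
  m63 ⊆ 11111- [E]
E = {-00111, 0-01-1, 0-1011, 000-10, 0010-1, 10-100, 1010-0, 111001, 11111-}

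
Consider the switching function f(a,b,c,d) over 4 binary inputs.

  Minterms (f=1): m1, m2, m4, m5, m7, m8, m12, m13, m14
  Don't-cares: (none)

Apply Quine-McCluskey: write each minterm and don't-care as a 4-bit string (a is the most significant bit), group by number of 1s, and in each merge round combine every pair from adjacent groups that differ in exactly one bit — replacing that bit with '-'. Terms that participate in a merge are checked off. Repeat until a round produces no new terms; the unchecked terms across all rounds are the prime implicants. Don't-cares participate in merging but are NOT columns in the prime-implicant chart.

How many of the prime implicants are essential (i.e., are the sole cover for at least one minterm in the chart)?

6

size-2^0 implicants → 0001(✓)  0010  0100(✓)  0101(✓)  0111(✓)  1000(✓)  1100(✓)  1101(✓)  1110(✓)
size-2^1 implicants → -100(✓)  -101(✓)  0-01  01-1  010-(✓)  1-00  11-0  110-(✓)
size-2^2 implicants → -10-
Unchecked terms (primes): -10-, 0-01, 0010, 01-1, 1-00, 11-0
Minterm coverage:
  m1 ⊆ 0-01 [E]
  m2 ⊆ 0010 [E]
  m4 ⊆ -10- [E]
  m5 ⊆ -10-,0-01,01-1
  m7 ⊆ 01-1 [E]
  m8 ⊆ 1-00 [E]
  m12 ⊆ -10-,1-00,11-0
  m13 ⊆ -10- [E]
  m14 ⊆ 11-0 [E]
E = {-10-, 0-01, 0010, 01-1, 1-00, 11-0}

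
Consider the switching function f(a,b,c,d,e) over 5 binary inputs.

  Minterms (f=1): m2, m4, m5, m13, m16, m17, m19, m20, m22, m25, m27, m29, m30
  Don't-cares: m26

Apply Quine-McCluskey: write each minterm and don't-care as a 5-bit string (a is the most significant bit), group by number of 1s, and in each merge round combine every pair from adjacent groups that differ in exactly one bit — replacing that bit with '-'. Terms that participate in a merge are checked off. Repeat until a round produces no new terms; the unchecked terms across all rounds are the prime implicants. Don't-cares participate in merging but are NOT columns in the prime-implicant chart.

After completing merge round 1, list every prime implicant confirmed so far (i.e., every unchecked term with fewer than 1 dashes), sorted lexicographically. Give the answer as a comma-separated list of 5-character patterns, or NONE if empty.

00010

Round 0: 00010 00100✓ 00101✓ 01101✓ 10000✓ 10001✓ 10011✓ 10100✓ 10110✓ 11001✓ 11010✓ 11011✓ 11101✓ 11110✓
Round 1: -0100 -1101 0-101 0010- 1-001✓ 1-011✓ 1-110 10-00 100-1✓ 1000- 101-0 11-01 11-10 110-1✓ 1101-
Round 2: 1-0-1
PIs = {-0100, -1101, 0-101, 00010, 0010-, 1-0-1, 1-110, 10-00, 1000-, 101-0, 11-01, 11-10, 1101-}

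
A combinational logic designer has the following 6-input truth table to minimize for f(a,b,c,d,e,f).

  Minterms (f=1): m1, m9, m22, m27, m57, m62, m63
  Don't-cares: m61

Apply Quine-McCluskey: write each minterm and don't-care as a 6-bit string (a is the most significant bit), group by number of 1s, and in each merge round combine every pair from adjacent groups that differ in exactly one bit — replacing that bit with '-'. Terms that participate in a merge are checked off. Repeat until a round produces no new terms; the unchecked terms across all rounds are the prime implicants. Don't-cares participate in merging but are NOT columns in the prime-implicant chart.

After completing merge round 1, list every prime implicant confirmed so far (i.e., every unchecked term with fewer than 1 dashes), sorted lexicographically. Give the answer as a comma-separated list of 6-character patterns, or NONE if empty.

010110, 011011

size-2^0 implicants → 000001(✓)  001001(✓)  010110  011011  111001(✓)  111101(✓)  111110(✓)  111111(✓)
size-2^1 implicants → 00-001  111-01  1111-1  11111-
Unchecked terms (primes): 00-001, 010110, 011011, 111-01, 1111-1, 11111-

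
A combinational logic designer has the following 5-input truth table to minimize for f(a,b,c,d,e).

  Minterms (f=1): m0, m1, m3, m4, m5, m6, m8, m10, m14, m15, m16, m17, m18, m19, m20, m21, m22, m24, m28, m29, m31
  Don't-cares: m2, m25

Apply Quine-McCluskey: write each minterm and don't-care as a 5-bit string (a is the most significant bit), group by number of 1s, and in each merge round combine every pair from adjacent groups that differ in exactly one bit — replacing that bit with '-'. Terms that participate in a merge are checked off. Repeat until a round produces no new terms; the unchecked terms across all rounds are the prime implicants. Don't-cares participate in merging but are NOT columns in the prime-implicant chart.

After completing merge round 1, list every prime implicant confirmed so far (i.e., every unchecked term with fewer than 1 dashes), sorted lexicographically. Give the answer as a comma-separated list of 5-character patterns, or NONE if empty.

Round 0: 00000✓ 00001✓ 00010✓ 00011✓ 00100✓ 00101✓ 00110✓ 01000✓ 01010✓ 01110✓ 01111✓ 10000✓ 10001✓ 10010✓ 10011✓ 10100✓ 10101✓ 10110✓ 11000✓ 11001✓ 11100✓ 11101✓ 11111✓
Round 1: -0000✓ -0001✓ -0010✓ -0011✓ -0100✓ -0101✓ -0110✓ -1000✓ -1111 0-000✓ 0-010✓ 0-110✓ 00-00✓ 00-01✓ 00-10✓ 000-0✓ 000-1✓ 0000-✓ 0001-✓ 001-0✓ 0010-✓ 01-10✓ 010-0✓ 0111- 1-000✓ 1-001✓ 1-100✓ 1-101✓ 10-00✓ 10-01✓ 10-10✓ 100-0✓ 100-1✓ 1000-✓ 1001-✓ 101-0✓ 1010-✓ 11-00✓ 11-01✓ 1100-✓ 111-1 1110-✓
Round 2: --000 -0-00✓ -0-01✓ -0-10✓ -00-0✓ -00-1✓ -000-✓ -001-✓ -01-0✓ -010-✓ 0--10 0-0-0 00--0✓ 00-0-✓ 000--✓ 1--00✓ 1--01✓ 1-00-✓ 1-10-✓ 10--0✓ 10-0-✓ 100--✓ 11-0-✓
Round 3: -0--0 -0-0- -00-- 1--0-
PIs = {--000, -0--0, -0-0-, -00--, -1111, 0--10, 0-0-0, 0111-, 1--0-, 111-1}

NONE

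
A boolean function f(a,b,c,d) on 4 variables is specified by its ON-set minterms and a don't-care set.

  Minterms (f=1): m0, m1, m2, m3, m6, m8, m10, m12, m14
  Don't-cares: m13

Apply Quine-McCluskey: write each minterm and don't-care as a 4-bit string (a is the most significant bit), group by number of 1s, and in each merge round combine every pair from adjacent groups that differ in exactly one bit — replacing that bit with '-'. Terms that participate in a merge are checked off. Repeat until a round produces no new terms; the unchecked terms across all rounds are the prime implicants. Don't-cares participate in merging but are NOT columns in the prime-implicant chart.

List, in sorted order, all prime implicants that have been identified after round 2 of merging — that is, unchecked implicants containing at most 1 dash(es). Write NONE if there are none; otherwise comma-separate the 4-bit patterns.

[col 0] 0000*, 0001*, 0010*, 0011*, 0110*, 1000*, 1010*, 1100*, 1101*, 1110*
[col 1] -000*, -010*, -110*, 0-10*, 00-0*, 00-1*, 000-*, 001-*, 1-00*, 1-10*, 10-0*, 11-0*, 110-
[col 2] --10, -0-0, 00--, 1--0
Prime implicants: --10, -0-0, 00--, 1--0, 110-

110-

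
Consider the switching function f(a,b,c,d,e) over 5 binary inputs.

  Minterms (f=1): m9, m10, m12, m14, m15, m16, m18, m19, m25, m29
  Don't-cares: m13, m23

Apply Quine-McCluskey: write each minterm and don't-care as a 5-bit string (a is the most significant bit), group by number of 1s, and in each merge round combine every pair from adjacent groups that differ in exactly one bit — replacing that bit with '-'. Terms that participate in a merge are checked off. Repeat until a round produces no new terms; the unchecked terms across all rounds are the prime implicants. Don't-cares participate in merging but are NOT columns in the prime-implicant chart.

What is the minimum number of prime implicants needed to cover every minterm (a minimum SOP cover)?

5

size-2^0 implicants → 01001(✓)  01010(✓)  01100(✓)  01101(✓)  01110(✓)  01111(✓)  10000(✓)  10010(✓)  10011(✓)  10111(✓)  11001(✓)  11101(✓)
size-2^1 implicants → -1001(✓)  -1101(✓)  01-01(✓)  01-10  011-0(✓)  011-1(✓)  0110-(✓)  0111-(✓)  10-11  100-0  1001-  11-01(✓)
size-2^2 implicants → -1-01  011--
Unchecked terms (primes): -1-01, 01-10, 011--, 10-11, 100-0, 1001-
Minterm coverage:
  m9 ⊆ -1-01 [E]
  m10 ⊆ 01-10 [E]
  m12 ⊆ 011-- [E]
  m14 ⊆ 01-10,011--
  m15 ⊆ 011-- [E]
  m16 ⊆ 100-0 [E]
  m18 ⊆ 100-0,1001-
  m19 ⊆ 10-11,1001-
  m25 ⊆ -1-01 [E]
  m29 ⊆ -1-01 [E]
E = {-1-01, 01-10, 011--, 100-0}
Petrick residual → 10-11
Cover = bd'e + a'bde' + a'bc + ab'de + ab'c'e'  |cover|=5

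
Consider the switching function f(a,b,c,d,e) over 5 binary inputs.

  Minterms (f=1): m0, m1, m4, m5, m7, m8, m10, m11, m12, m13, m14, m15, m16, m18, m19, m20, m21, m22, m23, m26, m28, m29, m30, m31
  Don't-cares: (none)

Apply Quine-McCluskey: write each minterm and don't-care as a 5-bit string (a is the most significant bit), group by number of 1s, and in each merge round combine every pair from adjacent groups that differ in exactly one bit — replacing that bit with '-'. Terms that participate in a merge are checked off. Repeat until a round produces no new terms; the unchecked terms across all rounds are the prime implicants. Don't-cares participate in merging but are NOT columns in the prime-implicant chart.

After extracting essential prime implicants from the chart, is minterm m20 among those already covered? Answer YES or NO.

size-2^0 implicants → 00000(✓)  00001(✓)  00100(✓)  00101(✓)  00111(✓)  01000(✓)  01010(✓)  01011(✓)  01100(✓)  01101(✓)  01110(✓)  01111(✓)  10000(✓)  10010(✓)  10011(✓)  10100(✓)  10101(✓)  10110(✓)  10111(✓)  11010(✓)  11100(✓)  11101(✓)  11110(✓)  11111(✓)
size-2^1 implicants → -0000(✓)  -0100(✓)  -0101(✓)  -0111(✓)  -1010(✓)  -1100(✓)  -1101(✓)  -1110(✓)  -1111(✓)  0-000(✓)  0-100(✓)  0-101(✓)  0-111(✓)  00-00(✓)  00-01(✓)  0000-(✓)  001-1(✓)  0010-(✓)  01-00(✓)  01-10(✓)  01-11(✓)  010-0(✓)  0101-(✓)  011-0(✓)  011-1(✓)  0110-(✓)  0111-(✓)  1-010(✓)  1-100(✓)  1-101(✓)  1-110(✓)  1-111(✓)  10-00(✓)  10-10(✓)  10-11(✓)  100-0(✓)  1001-(✓)  101-0(✓)  101-1(✓)  1010-(✓)  1011-(✓)  11-10(✓)  111-0(✓)  111-1(✓)  1110-(✓)  1111-(✓)
size-2^2 implicants → --100(✓)  --101(✓)  --111(✓)  -0-00  -01-1(✓)  -010-(✓)  -1-10  -11-0(✓)  -11-1(✓)  -110-(✓)  -111-(✓)  0--00  0-1-1(✓)  0-10-(✓)  00-0-  01--0  01-1-  011--(✓)  1--10  1-1-0(✓)  1-1-1(✓)  1-10-(✓)  1-11-(✓)  10--0  10-1-  101--(✓)  111--(✓)
size-2^3 implicants → --1-1  --10-  -11--  1-1--
Unchecked terms (primes): --1-1, --10-, -0-00, -1-10, -11--, 0--00, 00-0-, 01--0, 01-1-, 1--10, 1-1--, 10--0, 10-1-
Minterm coverage:
  m0 ⊆ -0-00,0--00,00-0-
  m1 ⊆ 00-0- [E]
  m4 ⊆ --10-,-0-00,0--00,00-0-
  m5 ⊆ --1-1,--10-,00-0-
  m7 ⊆ --1-1 [E]
  m8 ⊆ 0--00,01--0
  m10 ⊆ -1-10,01--0,01-1-
  m11 ⊆ 01-1- [E]
  m12 ⊆ --10-,-11--,0--00,01--0
  m13 ⊆ --1-1,--10-,-11--
  m14 ⊆ -1-10,-11--,01--0,01-1-
  m15 ⊆ --1-1,-11--,01-1-
  m16 ⊆ -0-00,10--0
  m18 ⊆ 1--10,10--0,10-1-
  m19 ⊆ 10-1- [E]
  m20 ⊆ --10-,-0-00,1-1--,10--0
  m21 ⊆ --1-1,--10-,1-1--
  m22 ⊆ 1--10,1-1--,10--0,10-1-
  m23 ⊆ --1-1,1-1--,10-1-
  m26 ⊆ -1-10,1--10
  m28 ⊆ --10-,-11--,1-1--
  m29 ⊆ --1-1,--10-,-11--,1-1--
  m30 ⊆ -1-10,-11--,1--10,1-1--
  m31 ⊆ --1-1,-11--,1-1--
E = {--1-1, 00-0-, 01-1-, 10-1-}

NO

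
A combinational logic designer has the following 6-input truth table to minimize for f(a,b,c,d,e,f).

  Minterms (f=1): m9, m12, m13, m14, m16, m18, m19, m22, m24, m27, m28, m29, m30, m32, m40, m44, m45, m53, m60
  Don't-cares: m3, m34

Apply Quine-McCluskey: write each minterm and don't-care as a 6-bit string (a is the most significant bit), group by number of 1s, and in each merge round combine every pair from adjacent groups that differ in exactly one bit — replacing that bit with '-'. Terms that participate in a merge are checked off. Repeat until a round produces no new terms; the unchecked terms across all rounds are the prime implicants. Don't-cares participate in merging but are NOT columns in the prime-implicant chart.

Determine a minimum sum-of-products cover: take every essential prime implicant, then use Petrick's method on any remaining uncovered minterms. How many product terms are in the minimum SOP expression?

[col 0] 000011*, 001001*, 001100*, 001101*, 001110*, 010000*, 010010*, 010011*, 010110*, 011000*, 011011*, 011100*, 011101*, 011110*, 100000*, 100010*, 101000*, 101100*, 101101*, 110101, 111100*
[col 1] -01100*, -01101*, -11100*, 0-0011, 0-1100*, 0-1101*, 0-1110*, 001-01, 0011-0*, 00110-*, 01-000, 01-011, 01-110, 010-10, 0100-0, 01001-, 011-00, 0111-0*, 01110-*, 1-1100*, 10-000, 1000-0, 101-00, 10110-*
[col 2] --1100, -0110-, 0-11-0, 0-110-
Prime implicants: --1100, -0110-, 0-0011, 0-11-0, 0-110-, 001-01, 01-000, 01-011, 01-110, 010-10, 0100-0, 01001-, 011-00, 10-000, 1000-0, 101-00, 110101
PI chart (minterm → PIs covering it):
  9 | 001-01  (sole → essential)
  12 | --1100,-0110-,0-11-0,0-110-
  13 | -0110-,0-110-,001-01
  14 | 0-11-0  (sole → essential)
  16 | 01-000,0100-0
  18 | 010-10,0100-0,01001-
  19 | 0-0011,01-011,01001-
  22 | 01-110,010-10
  24 | 01-000,011-00
  27 | 01-011  (sole → essential)
  28 | --1100,0-11-0,0-110-,011-00
  29 | 0-110-  (sole → essential)
  30 | 0-11-0,01-110
  32 | 10-000,1000-0
  40 | 10-000,101-00
  44 | --1100,-0110-,101-00
  45 | -0110-  (sole → essential)
  53 | 110101  (sole → essential)
  60 | --1100  (sole → essential)
Essential prime implicants: --1100, -0110-, 0-11-0, 0-110-, 001-01, 01-011, 110101
Petrick residual → 01-000, 010-10, 10-000
Minimum SOP uses 10 PIs: cde'f' + b'cde' + a'cdf' + a'cde' + a'b'ce'f + a'bd'e'f' + a'bd'ef + a'bc'ef' + ab'd'e'f' + abc'de'f

10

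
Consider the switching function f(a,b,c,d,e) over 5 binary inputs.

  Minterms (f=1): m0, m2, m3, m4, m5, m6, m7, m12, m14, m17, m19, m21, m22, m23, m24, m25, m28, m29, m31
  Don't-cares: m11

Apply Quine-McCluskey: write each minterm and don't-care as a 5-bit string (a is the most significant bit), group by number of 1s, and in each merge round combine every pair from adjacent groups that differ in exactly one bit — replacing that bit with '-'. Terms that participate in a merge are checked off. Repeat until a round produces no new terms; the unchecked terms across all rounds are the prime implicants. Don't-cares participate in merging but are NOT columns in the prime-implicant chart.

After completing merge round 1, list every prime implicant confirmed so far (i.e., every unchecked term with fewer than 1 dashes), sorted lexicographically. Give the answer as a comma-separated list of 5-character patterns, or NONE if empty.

Round 0: 00000✓ 00010✓ 00011✓ 00100✓ 00101✓ 00110✓ 00111✓ 01011✓ 01100✓ 01110✓ 10001✓ 10011✓ 10101✓ 10110✓ 10111✓ 11000✓ 11001✓ 11100✓ 11101✓ 11111✓
Round 1: -0011✓ -0101✓ -0110✓ -0111✓ -1100 0-011 0-100✓ 0-110✓ 00-00✓ 00-10✓ 00-11✓ 000-0✓ 0001-✓ 001-0✓ 001-1✓ 0010-✓ 0011-✓ 011-0✓ 1-001✓ 1-101✓ 1-111✓ 10-01✓ 10-11✓ 100-1✓ 101-1✓ 1011-✓ 11-00✓ 11-01✓ 1100-✓ 111-1✓ 1110-✓
Round 2: -0-11 -01-1 -011- 0-1-0 00--0 00-1- 001-- 1--01 1-1-1 10--1 11-0-
PIs = {-0-11, -01-1, -011-, -1100, 0-011, 0-1-0, 00--0, 00-1-, 001--, 1--01, 1-1-1, 10--1, 11-0-}

NONE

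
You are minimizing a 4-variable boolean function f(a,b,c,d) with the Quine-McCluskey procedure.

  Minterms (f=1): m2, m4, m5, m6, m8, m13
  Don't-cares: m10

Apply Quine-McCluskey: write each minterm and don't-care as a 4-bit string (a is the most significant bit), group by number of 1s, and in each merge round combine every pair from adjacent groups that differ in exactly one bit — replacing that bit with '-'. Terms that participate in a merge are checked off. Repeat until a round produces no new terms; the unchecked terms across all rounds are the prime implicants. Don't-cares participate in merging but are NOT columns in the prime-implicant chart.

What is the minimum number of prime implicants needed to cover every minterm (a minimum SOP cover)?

size-2^0 implicants → 0010(✓)  0100(✓)  0101(✓)  0110(✓)  1000(✓)  1010(✓)  1101(✓)
size-2^1 implicants → -010  -101  0-10  01-0  010-  10-0
Unchecked terms (primes): -010, -101, 0-10, 01-0, 010-, 10-0
Minterm coverage:
  m2 ⊆ -010,0-10
  m4 ⊆ 01-0,010-
  m5 ⊆ -101,010-
  m6 ⊆ 0-10,01-0
  m8 ⊆ 10-0 [E]
  m13 ⊆ -101 [E]
E = {-101, 10-0}
Petrick residual → -010, 01-0
Cover = b'cd' + bc'd + a'bd' + ab'd'  |cover|=4

4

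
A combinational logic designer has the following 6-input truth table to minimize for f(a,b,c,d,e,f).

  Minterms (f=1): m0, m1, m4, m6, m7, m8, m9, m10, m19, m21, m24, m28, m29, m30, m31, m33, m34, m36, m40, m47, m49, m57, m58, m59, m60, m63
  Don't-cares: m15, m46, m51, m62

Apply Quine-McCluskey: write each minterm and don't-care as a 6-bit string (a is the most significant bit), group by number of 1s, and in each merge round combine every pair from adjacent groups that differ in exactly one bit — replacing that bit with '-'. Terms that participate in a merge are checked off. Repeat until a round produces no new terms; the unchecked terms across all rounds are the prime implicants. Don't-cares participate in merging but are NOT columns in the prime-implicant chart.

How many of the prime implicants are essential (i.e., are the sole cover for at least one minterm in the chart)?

size-2^0 implicants → 000000(✓)  000001(✓)  000100(✓)  000110(✓)  000111(✓)  001000(✓)  001001(✓)  001010(✓)  001111(✓)  010011(✓)  010101(✓)  011000(✓)  011100(✓)  011101(✓)  011110(✓)  011111(✓)  100001(✓)  100010  100100(✓)  101000(✓)  101110(✓)  101111(✓)  110001(✓)  110011(✓)  111001(✓)  111010(✓)  111011(✓)  111100(✓)  111110(✓)  111111(✓)
size-2^1 implicants → -00001  -00100  -01000  -01111(✓)  -10011  -11100(✓)  -11110(✓)  -11111(✓)  0-1000  0-1111(✓)  00-000(✓)  00-001(✓)  00-111  000-00  00000-(✓)  0001-0  00011-  0010-0  00100-(✓)  01-101  011-00  0111-0(✓)  0111-1(✓)  01110-(✓)  01111-(✓)  1-0001  1-1110(✓)  1-1111(✓)  10111-(✓)  11-001(✓)  11-011(✓)  1100-1(✓)  111-10(✓)  111-11(✓)  1110-1(✓)  11101-(✓)  1111-0(✓)  11111-(✓)
size-2^2 implicants → --1111  -111-0  -1111-  00-00-  0111--  1-111-  11-0-1  111-1-
Unchecked terms (primes): --1111, -00001, -00100, -01000, -10011, -111-0, -1111-, 0-1000, 00-00-, 00-111, 000-00, 0001-0, 00011-, 0010-0, 01-101, 011-00, 0111--, 1-0001, 1-111-, 100010, 11-0-1, 111-1-
Minterm coverage:
  m0 ⊆ 00-00-,000-00
  m1 ⊆ -00001,00-00-
  m4 ⊆ -00100,000-00,0001-0
  m6 ⊆ 0001-0,00011-
  m7 ⊆ 00-111,00011-
  m8 ⊆ -01000,0-1000,00-00-,0010-0
  m9 ⊆ 00-00- [E]
  m10 ⊆ 0010-0 [E]
  m19 ⊆ -10011 [E]
  m21 ⊆ 01-101 [E]
  m24 ⊆ 0-1000,011-00
  m28 ⊆ -111-0,011-00,0111--
  m29 ⊆ 01-101,0111--
  m30 ⊆ -111-0,-1111-,0111--
  m31 ⊆ --1111,-1111-,0111--
  m33 ⊆ -00001,1-0001
  m34 ⊆ 100010 [E]
  m36 ⊆ -00100 [E]
  m40 ⊆ -01000 [E]
  m47 ⊆ --1111,1-111-
  m49 ⊆ 1-0001,11-0-1
  m57 ⊆ 11-0-1 [E]
  m58 ⊆ 111-1- [E]
  m59 ⊆ 11-0-1,111-1-
  m60 ⊆ -111-0 [E]
  m63 ⊆ --1111,-1111-,1-111-,111-1-
E = {-00100, -01000, -10011, -111-0, 00-00-, 0010-0, 01-101, 100010, 11-0-1, 111-1-}

10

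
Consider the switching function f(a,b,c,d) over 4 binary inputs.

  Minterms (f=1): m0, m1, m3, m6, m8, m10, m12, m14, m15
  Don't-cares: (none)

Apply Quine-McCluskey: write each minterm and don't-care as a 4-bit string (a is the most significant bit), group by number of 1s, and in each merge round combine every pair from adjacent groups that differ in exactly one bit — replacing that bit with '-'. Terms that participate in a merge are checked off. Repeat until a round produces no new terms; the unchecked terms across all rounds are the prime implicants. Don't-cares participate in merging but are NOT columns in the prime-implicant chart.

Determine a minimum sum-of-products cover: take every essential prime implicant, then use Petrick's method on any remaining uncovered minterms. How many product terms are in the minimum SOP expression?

5

size-2^0 implicants → 0000(✓)  0001(✓)  0011(✓)  0110(✓)  1000(✓)  1010(✓)  1100(✓)  1110(✓)  1111(✓)
size-2^1 implicants → -000  -110  00-1  000-  1-00(✓)  1-10(✓)  10-0(✓)  11-0(✓)  111-
size-2^2 implicants → 1--0
Unchecked terms (primes): -000, -110, 00-1, 000-, 1--0, 111-
Minterm coverage:
  m0 ⊆ -000,000-
  m1 ⊆ 00-1,000-
  m3 ⊆ 00-1 [E]
  m6 ⊆ -110 [E]
  m8 ⊆ -000,1--0
  m10 ⊆ 1--0 [E]
  m12 ⊆ 1--0 [E]
  m14 ⊆ -110,1--0,111-
  m15 ⊆ 111- [E]
E = {-110, 00-1, 1--0, 111-}
Petrick residual → -000
Cover = b'c'd' + bcd' + a'b'd + ad' + abc  |cover|=5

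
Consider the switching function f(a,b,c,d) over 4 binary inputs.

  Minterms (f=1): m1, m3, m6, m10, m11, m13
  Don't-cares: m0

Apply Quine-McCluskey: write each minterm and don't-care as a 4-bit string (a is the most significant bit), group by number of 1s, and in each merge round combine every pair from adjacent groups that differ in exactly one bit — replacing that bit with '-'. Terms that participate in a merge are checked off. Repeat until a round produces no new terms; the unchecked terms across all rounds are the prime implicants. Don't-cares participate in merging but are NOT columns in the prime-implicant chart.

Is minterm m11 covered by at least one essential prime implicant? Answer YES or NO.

YES

size-2^0 implicants → 0000(✓)  0001(✓)  0011(✓)  0110  1010(✓)  1011(✓)  1101
size-2^1 implicants → -011  00-1  000-  101-
Unchecked terms (primes): -011, 00-1, 000-, 0110, 101-, 1101
Minterm coverage:
  m1 ⊆ 00-1,000-
  m3 ⊆ -011,00-1
  m6 ⊆ 0110 [E]
  m10 ⊆ 101- [E]
  m11 ⊆ -011,101-
  m13 ⊆ 1101 [E]
E = {0110, 101-, 1101}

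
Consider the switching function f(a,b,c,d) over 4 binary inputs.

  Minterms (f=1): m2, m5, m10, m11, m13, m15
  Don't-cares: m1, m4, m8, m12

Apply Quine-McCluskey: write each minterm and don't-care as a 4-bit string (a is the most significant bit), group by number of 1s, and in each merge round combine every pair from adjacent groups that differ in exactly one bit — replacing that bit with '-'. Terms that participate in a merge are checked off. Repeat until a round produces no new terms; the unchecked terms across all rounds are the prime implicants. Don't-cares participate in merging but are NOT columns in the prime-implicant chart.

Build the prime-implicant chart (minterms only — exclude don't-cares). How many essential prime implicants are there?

1

size-2^0 implicants → 0001(✓)  0010(✓)  0100(✓)  0101(✓)  1000(✓)  1010(✓)  1011(✓)  1100(✓)  1101(✓)  1111(✓)
size-2^1 implicants → -010  -100(✓)  -101(✓)  0-01  010-(✓)  1-00  1-11  10-0  101-  11-1  110-(✓)
size-2^2 implicants → -10-
Unchecked terms (primes): -010, -10-, 0-01, 1-00, 1-11, 10-0, 101-, 11-1
Minterm coverage:
  m2 ⊆ -010 [E]
  m5 ⊆ -10-,0-01
  m10 ⊆ -010,10-0,101-
  m11 ⊆ 1-11,101-
  m13 ⊆ -10-,11-1
  m15 ⊆ 1-11,11-1
E = {-010}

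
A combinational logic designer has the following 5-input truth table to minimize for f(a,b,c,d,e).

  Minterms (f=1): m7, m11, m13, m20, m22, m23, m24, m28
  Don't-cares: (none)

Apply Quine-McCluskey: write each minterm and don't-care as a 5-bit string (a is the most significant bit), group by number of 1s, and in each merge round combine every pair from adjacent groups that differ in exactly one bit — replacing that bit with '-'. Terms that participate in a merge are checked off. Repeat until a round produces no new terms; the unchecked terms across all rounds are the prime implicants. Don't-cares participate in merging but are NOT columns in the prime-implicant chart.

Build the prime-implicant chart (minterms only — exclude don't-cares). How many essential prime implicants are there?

4

[col 0] 00111*, 01011, 01101, 10100*, 10110*, 10111*, 11000*, 11100*
[col 1] -0111, 1-100, 101-0, 1011-, 11-00
Prime implicants: -0111, 01011, 01101, 1-100, 101-0, 1011-, 11-00
PI chart (minterm → PIs covering it):
  7 | -0111  (sole → essential)
  11 | 01011  (sole → essential)
  13 | 01101  (sole → essential)
  20 | 1-100,101-0
  22 | 101-0,1011-
  23 | -0111,1011-
  24 | 11-00  (sole → essential)
  28 | 1-100,11-00
Essential prime implicants: -0111, 01011, 01101, 11-00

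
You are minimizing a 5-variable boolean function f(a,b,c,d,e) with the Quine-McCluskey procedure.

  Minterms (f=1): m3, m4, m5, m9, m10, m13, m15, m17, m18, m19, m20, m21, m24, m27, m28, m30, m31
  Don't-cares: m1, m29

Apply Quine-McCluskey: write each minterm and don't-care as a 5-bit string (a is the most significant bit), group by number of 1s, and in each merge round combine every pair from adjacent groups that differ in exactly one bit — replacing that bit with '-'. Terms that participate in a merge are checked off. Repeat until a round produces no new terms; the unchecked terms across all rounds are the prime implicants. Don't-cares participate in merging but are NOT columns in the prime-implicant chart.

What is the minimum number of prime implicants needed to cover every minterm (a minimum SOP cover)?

9

[col 0] 00001*, 00011*, 00100*, 00101*, 01001*, 01010, 01101*, 01111*, 10001*, 10010*, 10011*, 10100*, 10101*, 11000*, 11011*, 11100*, 11101*, 11110*, 11111*
[col 1] -0001*, -0011*, -0100*, -0101*, -1101*, -1111*, 0-001*, 0-101*, 00-01*, 000-1*, 0010-*, 01-01*, 011-1*, 1-011, 1-100*, 1-101*, 10-01*, 100-1*, 1001-, 1010-*, 11-00, 11-11, 111-0*, 111-1*, 1110-*, 1111-*
[col 2] --101, -0-01, -00-1, -010-, -11-1, 0--01, 1-10-, 111--
Prime implicants: --101, -0-01, -00-1, -010-, -11-1, 0--01, 01010, 1-011, 1-10-, 1001-, 11-00, 11-11, 111--
PI chart (minterm → PIs covering it):
  3 | -00-1  (sole → essential)
  4 | -010-  (sole → essential)
  5 | --101,-0-01,-010-,0--01
  9 | 0--01  (sole → essential)
  10 | 01010  (sole → essential)
  13 | --101,-11-1,0--01
  15 | -11-1  (sole → essential)
  17 | -0-01,-00-1
  18 | 1001-  (sole → essential)
  19 | -00-1,1-011,1001-
  20 | -010-,1-10-
  21 | --101,-0-01,-010-,1-10-
  24 | 11-00  (sole → essential)
  27 | 1-011,11-11
  28 | 1-10-,11-00,111--
  30 | 111--  (sole → essential)
  31 | -11-1,11-11,111--
Essential prime implicants: -00-1, -010-, -11-1, 0--01, 01010, 1001-, 11-00, 111--
Petrick residual → 1-011
Minimum SOP uses 9 PIs: b'c'e + b'cd' + bce + a'd'e + a'bc'de' + ac'de + ab'c'd + abd'e' + abc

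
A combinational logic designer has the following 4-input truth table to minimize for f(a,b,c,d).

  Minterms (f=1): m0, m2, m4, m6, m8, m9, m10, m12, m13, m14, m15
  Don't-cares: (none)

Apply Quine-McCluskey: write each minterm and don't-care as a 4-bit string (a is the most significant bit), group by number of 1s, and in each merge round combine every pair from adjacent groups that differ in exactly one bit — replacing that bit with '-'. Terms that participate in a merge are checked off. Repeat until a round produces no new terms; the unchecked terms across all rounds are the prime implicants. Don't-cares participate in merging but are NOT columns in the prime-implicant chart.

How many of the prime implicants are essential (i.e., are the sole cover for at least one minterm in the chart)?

Round 0: 0000✓ 0010✓ 0100✓ 0110✓ 1000✓ 1001✓ 1010✓ 1100✓ 1101✓ 1110✓ 1111✓
Round 1: -000✓ -010✓ -100✓ -110✓ 0-00✓ 0-10✓ 00-0✓ 01-0✓ 1-00✓ 1-01✓ 1-10✓ 10-0✓ 100-✓ 11-0✓ 11-1✓ 110-✓ 111-✓
Round 2: --00✓ --10✓ -0-0✓ -1-0✓ 0--0✓ 1--0✓ 1-0- 11--
Round 3: ---0
PIs = {---0, 1-0-, 11--}
Coverage chart:
  m0: ---0 ←essential
  m2: ---0 ←essential
  m4: ---0 ←essential
  m6: ---0 ←essential
  m8: ---0,1-0-
  m9: 1-0- ←essential
  m10: ---0 ←essential
  m12: ---0,1-0-,11--
  m13: 1-0-,11--
  m14: ---0,11--
  m15: 11-- ←essential
Essential: ---0, 1-0-, 11--

3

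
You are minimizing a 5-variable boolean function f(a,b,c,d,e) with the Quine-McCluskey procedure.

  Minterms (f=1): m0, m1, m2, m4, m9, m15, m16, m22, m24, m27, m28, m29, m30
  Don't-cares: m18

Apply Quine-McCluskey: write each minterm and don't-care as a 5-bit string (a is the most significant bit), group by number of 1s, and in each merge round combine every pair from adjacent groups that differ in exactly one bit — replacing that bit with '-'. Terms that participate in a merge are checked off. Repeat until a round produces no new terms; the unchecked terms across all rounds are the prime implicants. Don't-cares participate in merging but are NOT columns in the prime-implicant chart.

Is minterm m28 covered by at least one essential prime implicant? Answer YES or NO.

Round 0: 00000✓ 00001✓ 00010✓ 00100✓ 01001✓ 01111 10000✓ 10010✓ 10110✓ 11000✓ 11011 11100✓ 11101✓ 11110✓
Round 1: -0000✓ -0010✓ 0-001 00-00 000-0✓ 0000- 1-000 1-110 10-10 100-0✓ 11-00 111-0 1110-
Round 2: -00-0
PIs = {-00-0, 0-001, 00-00, 0000-, 01111, 1-000, 1-110, 10-10, 11-00, 11011, 111-0, 1110-}
Coverage chart:
  m0: -00-0,00-00,0000-
  m1: 0-001,0000-
  m2: -00-0 ←essential
  m4: 00-00 ←essential
  m9: 0-001 ←essential
  m15: 01111 ←essential
  m16: -00-0,1-000
  m22: 1-110,10-10
  m24: 1-000,11-00
  m27: 11011 ←essential
  m28: 11-00,111-0,1110-
  m29: 1110- ←essential
  m30: 1-110,111-0
Essential: -00-0, 0-001, 00-00, 01111, 11011, 1110-

YES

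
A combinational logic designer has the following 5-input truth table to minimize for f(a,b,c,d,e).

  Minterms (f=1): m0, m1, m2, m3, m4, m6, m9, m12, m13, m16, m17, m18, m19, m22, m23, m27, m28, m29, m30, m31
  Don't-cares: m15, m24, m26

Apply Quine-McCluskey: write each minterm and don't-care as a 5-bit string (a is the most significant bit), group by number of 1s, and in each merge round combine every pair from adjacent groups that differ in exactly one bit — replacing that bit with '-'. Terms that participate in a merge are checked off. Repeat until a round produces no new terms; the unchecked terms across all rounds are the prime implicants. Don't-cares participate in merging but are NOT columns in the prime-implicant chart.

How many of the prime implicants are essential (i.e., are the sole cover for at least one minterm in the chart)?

2

[col 0] 00000*, 00001*, 00010*, 00011*, 00100*, 00110*, 01001*, 01100*, 01101*, 01111*, 10000*, 10001*, 10010*, 10011*, 10110*, 10111*, 11000*, 11010*, 11011*, 11100*, 11101*, 11110*, 11111*
[col 1] -0000*, -0001*, -0010*, -0011*, -0110*, -1100*, -1101*, -1111*, 0-001, 0-100, 00-00*, 00-10*, 000-0*, 000-1*, 0000-*, 0001-*, 001-0*, 01-01, 011-1*, 0110-*, 1-000*, 1-010*, 1-011*, 1-110*, 1-111*, 10-10*, 10-11*, 100-0*, 100-1*, 1000-*, 1001-*, 1011-*, 11-00*, 11-10*, 11-11*, 110-0*, 1101-*, 111-0*, 111-1*, 1110-*, 1111-*
[col 2] -0-10, -00-0*, -00-1*, -000-*, -001-*, -11-1, -110-, 00--0, 000--*, 1--10*, 1--11*, 1-0-0, 1-01-*, 1-11-*, 10-1-*, 100--*, 11--0, 11-1-*, 111--
[col 3] -00--, 1--1-
Prime implicants: -0-10, -00--, -11-1, -110-, 0-001, 0-100, 00--0, 01-01, 1--1-, 1-0-0, 11--0, 111--
PI chart (minterm → PIs covering it):
  0 | -00--,00--0
  1 | -00--,0-001
  2 | -0-10,-00--,00--0
  3 | -00--  (sole → essential)
  4 | 0-100,00--0
  6 | -0-10,00--0
  9 | 0-001,01-01
  12 | -110-,0-100
  13 | -11-1,-110-,01-01
  16 | -00--,1-0-0
  17 | -00--  (sole → essential)
  18 | -0-10,-00--,1--1-,1-0-0
  19 | -00--,1--1-
  22 | -0-10,1--1-
  23 | 1--1-  (sole → essential)
  27 | 1--1-  (sole → essential)
  28 | -110-,11--0,111--
  29 | -11-1,-110-,111--
  30 | 1--1-,11--0,111--
  31 | -11-1,1--1-,111--
Essential prime implicants: -00--, 1--1-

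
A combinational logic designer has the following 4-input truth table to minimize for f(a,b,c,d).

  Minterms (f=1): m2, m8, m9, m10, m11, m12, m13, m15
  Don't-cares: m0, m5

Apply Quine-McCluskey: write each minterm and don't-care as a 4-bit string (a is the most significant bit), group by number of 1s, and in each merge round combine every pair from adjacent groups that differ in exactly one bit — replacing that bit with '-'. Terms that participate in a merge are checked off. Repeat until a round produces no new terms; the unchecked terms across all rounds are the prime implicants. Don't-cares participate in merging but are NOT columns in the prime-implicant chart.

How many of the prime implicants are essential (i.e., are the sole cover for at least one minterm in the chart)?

3

size-2^0 implicants → 0000(✓)  0010(✓)  0101(✓)  1000(✓)  1001(✓)  1010(✓)  1011(✓)  1100(✓)  1101(✓)  1111(✓)
size-2^1 implicants → -000(✓)  -010(✓)  -101  00-0(✓)  1-00(✓)  1-01(✓)  1-11(✓)  10-0(✓)  10-1(✓)  100-(✓)  101-(✓)  11-1(✓)  110-(✓)
size-2^2 implicants → -0-0  1--1  1-0-  10--
Unchecked terms (primes): -0-0, -101, 1--1, 1-0-, 10--
Minterm coverage:
  m2 ⊆ -0-0 [E]
  m8 ⊆ -0-0,1-0-,10--
  m9 ⊆ 1--1,1-0-,10--
  m10 ⊆ -0-0,10--
  m11 ⊆ 1--1,10--
  m12 ⊆ 1-0- [E]
  m13 ⊆ -101,1--1,1-0-
  m15 ⊆ 1--1 [E]
E = {-0-0, 1--1, 1-0-}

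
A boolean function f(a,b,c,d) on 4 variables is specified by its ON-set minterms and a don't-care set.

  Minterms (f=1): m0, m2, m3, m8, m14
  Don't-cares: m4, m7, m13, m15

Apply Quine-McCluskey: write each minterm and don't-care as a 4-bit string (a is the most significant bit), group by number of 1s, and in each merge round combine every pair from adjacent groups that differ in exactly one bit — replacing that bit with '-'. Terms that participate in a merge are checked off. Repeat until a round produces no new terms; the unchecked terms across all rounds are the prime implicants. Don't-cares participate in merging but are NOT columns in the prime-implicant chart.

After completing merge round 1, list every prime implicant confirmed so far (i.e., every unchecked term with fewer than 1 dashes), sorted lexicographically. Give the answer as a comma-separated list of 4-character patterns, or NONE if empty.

[col 0] 0000*, 0010*, 0011*, 0100*, 0111*, 1000*, 1101*, 1110*, 1111*
[col 1] -000, -111, 0-00, 0-11, 00-0, 001-, 11-1, 111-
Prime implicants: -000, -111, 0-00, 0-11, 00-0, 001-, 11-1, 111-

NONE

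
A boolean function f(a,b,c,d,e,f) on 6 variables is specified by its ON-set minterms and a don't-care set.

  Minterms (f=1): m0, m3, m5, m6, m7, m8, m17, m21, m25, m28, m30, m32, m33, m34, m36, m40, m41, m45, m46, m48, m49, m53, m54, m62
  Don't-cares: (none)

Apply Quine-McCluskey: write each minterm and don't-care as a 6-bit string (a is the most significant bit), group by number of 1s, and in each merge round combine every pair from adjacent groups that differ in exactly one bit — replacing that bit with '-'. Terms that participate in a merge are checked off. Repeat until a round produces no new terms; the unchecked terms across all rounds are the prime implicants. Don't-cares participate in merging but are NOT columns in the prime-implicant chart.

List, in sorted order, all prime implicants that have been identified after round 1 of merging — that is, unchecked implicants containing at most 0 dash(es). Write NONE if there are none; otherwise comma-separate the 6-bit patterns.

NONE

[col 0] 000000*, 000011*, 000101*, 000110*, 000111*, 001000*, 010001*, 010101*, 011001*, 011100*, 011110*, 100000*, 100001*, 100010*, 100100*, 101000*, 101001*, 101101*, 101110*, 110000*, 110001*, 110101*, 110110*, 111110*
[col 1] -00000*, -01000*, -10001*, -10101*, -11110, 0-0101, 00-000*, 000-11, 0001-1, 00011-, 01-001, 010-01*, 0111-0, 1-0000*, 1-0001*, 1-1110, 10-000*, 10-001*, 100-00, 1000-0, 10000-*, 101-01, 10100-*, 11-110, 110-01*, 11000-*
[col 2] -0-000, -10-01, 1-000-, 10-00-
Prime implicants: -0-000, -10-01, -11110, 0-0101, 000-11, 0001-1, 00011-, 01-001, 0111-0, 1-000-, 1-1110, 10-00-, 100-00, 1000-0, 101-01, 11-110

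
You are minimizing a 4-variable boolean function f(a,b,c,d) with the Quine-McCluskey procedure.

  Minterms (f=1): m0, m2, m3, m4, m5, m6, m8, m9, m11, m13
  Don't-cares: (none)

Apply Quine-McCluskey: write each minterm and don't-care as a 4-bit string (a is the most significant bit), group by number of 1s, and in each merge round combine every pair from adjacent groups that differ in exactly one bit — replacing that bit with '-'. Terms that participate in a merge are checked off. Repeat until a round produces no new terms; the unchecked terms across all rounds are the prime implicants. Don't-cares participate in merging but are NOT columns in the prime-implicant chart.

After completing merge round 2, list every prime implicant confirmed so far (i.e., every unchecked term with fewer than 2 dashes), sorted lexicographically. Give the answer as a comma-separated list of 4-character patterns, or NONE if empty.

size-2^0 implicants → 0000(✓)  0010(✓)  0011(✓)  0100(✓)  0101(✓)  0110(✓)  1000(✓)  1001(✓)  1011(✓)  1101(✓)
size-2^1 implicants → -000  -011  -101  0-00(✓)  0-10(✓)  00-0(✓)  001-  01-0(✓)  010-  1-01  10-1  100-
size-2^2 implicants → 0--0
Unchecked terms (primes): -000, -011, -101, 0--0, 001-, 010-, 1-01, 10-1, 100-

-000, -011, -101, 001-, 010-, 1-01, 10-1, 100-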